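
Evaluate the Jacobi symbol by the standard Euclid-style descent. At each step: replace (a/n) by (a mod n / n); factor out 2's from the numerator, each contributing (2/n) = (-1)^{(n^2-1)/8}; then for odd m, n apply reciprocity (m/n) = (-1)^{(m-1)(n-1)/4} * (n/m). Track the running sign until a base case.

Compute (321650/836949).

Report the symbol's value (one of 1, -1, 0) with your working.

1

321650 = 2^1·160825; (2/836949) = -1 since 836949 mod 8 = 5, so (321650/836949) = (-1)^1·(160825/836949); sign now -1
reciprocity: (160825/836949) = +1·(836949/160825) since 160825 mod 4 = 1, 836949 mod 4 = 1; sign now -1
(836949/160825) = (32824/160825)   [reduce mod 160825]
32824 = 2^3·4103; (2/160825) = +1 since 160825 mod 8 = 1, so (32824/160825) = (+1)^3·(4103/160825); sign now -1
reciprocity: (4103/160825) = +1·(160825/4103) since 4103 mod 4 = 3, 160825 mod 4 = 1; sign now -1
(160825/4103) = (808/4103)   [reduce mod 4103]
808 = 2^3·101; (2/4103) = +1 since 4103 mod 8 = 7, so (808/4103) = (+1)^3·(101/4103); sign now -1
reciprocity: (101/4103) = +1·(4103/101) since 101 mod 4 = 1, 4103 mod 4 = 3; sign now -1
(4103/101) = (63/101)   [reduce mod 101]
reciprocity: (63/101) = +1·(101/63) since 63 mod 4 = 3, 101 mod 4 = 1; sign now -1
(101/63) = (38/63)   [reduce mod 63]
38 = 2^1·19; (2/63) = +1 since 63 mod 8 = 7, so (38/63) = (+1)^1·(19/63); sign now -1
reciprocity: (19/63) = -1·(63/19) since 19 mod 4 = 3, 63 mod 4 = 3; sign now +1
(63/19) = (6/19)   [reduce mod 19]
6 = 2^1·3; (2/19) = -1 since 19 mod 8 = 3, so (6/19) = (-1)^1·(3/19); sign now -1
reciprocity: (3/19) = -1·(19/3) since 3 mod 4 = 3, 19 mod 4 = 3; sign now +1
(19/3) = (1/3)   [reduce mod 3]
(1/3) = 1; final value = sign = +1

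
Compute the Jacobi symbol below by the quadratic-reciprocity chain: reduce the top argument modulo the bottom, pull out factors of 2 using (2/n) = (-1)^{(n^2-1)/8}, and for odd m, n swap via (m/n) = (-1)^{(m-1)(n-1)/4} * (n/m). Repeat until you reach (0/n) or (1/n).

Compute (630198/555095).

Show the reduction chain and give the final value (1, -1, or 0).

1

(630198/555095) = (75103/555095)   [reduce mod 555095]
reciprocity: (75103/555095) = -1·(555095/75103) since 75103 mod 4 = 3, 555095 mod 4 = 3; sign now -1
(555095/75103) = (29374/75103)   [reduce mod 75103]
29374 = 2^1·14687; (2/75103) = +1 since 75103 mod 8 = 7, so (29374/75103) = (+1)^1·(14687/75103); sign now -1
reciprocity: (14687/75103) = -1·(75103/14687) since 14687 mod 4 = 3, 75103 mod 4 = 3; sign now +1
(75103/14687) = (1668/14687)   [reduce mod 14687]
1668 = 2^2·417; (2/14687) = +1 since 14687 mod 8 = 7, so (1668/14687) = (+1)^2·(417/14687); sign now +1
reciprocity: (417/14687) = +1·(14687/417) since 417 mod 4 = 1, 14687 mod 4 = 3; sign now +1
(14687/417) = (92/417)   [reduce mod 417]
92 = 2^2·23; (2/417) = +1 since 417 mod 8 = 1, so (92/417) = (+1)^2·(23/417); sign now +1
reciprocity: (23/417) = +1·(417/23) since 23 mod 4 = 3, 417 mod 4 = 1; sign now +1
(417/23) = (3/23)   [reduce mod 23]
reciprocity: (3/23) = -1·(23/3) since 3 mod 4 = 3, 23 mod 4 = 3; sign now -1
(23/3) = (2/3)   [reduce mod 3]
2 = 2^1·1; (2/3) = -1 since 3 mod 8 = 3, so (2/3) = (-1)^1·(1/3); sign now +1
(1/3) = 1; final value = sign = +1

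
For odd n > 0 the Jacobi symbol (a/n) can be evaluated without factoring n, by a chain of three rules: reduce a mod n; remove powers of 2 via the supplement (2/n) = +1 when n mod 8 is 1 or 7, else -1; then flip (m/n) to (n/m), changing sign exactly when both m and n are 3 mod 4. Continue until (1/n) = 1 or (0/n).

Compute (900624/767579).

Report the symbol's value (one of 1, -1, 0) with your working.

-1

(900624/767579): 900624 mod 767579 = 133045, so (900624/767579) = (133045/767579)
flip (133045/767579) -> (767579/133045): both odd, 133045 mod 4 = 1, 767579 mod 4 = 3, so the flip contributes +1; sign now +1
(767579/133045): 767579 mod 133045 = 102354, so (767579/133045) = (102354/133045)
factor out 2^1: 102354 = 2^1·51177; with 133045 mod 8 = 5, (2/133045) = -1; sign now -1; continue with (51177/133045)
flip (51177/133045) -> (133045/51177): both odd, 51177 mod 4 = 1, 133045 mod 4 = 1, so the flip contributes +1; sign now -1
(133045/51177): 133045 mod 51177 = 30691, so (133045/51177) = (30691/51177)
flip (30691/51177) -> (51177/30691): both odd, 30691 mod 4 = 3, 51177 mod 4 = 1, so the flip contributes +1; sign now -1
(51177/30691): 51177 mod 30691 = 20486, so (51177/30691) = (20486/30691)
factor out 2^1: 20486 = 2^1·10243; with 30691 mod 8 = 3, (2/30691) = -1; sign now +1; continue with (10243/30691)
flip (10243/30691) -> (30691/10243): both odd, 10243 mod 4 = 3, 30691 mod 4 = 3, so the flip contributes -1; sign now -1
(30691/10243): 30691 mod 10243 = 10205, so (30691/10243) = (10205/10243)
flip (10205/10243) -> (10243/10205): both odd, 10205 mod 4 = 1, 10243 mod 4 = 3, so the flip contributes +1; sign now -1
(10243/10205): 10243 mod 10205 = 38, so (10243/10205) = (38/10205)
factor out 2^1: 38 = 2^1·19; with 10205 mod 8 = 5, (2/10205) = -1; sign now +1; continue with (19/10205)
flip (19/10205) -> (10205/19): both odd, 19 mod 4 = 3, 10205 mod 4 = 1, so the flip contributes +1; sign now +1
(10205/19): 10205 mod 19 = 2, so (10205/19) = (2/19)
factor out 2^1: 2 = 2^1·1; with 19 mod 8 = 3, (2/19) = -1; sign now -1; continue with (1/19)
reached (1/19) = 1, so the symbol is -1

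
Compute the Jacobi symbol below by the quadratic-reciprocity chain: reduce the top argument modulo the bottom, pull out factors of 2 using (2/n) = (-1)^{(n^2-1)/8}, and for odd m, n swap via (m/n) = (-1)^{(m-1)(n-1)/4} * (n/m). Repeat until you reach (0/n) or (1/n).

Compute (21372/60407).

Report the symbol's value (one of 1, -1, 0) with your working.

-1

factor out 2^2: 21372 = 2^2·5343; with 60407 mod 8 = 7, (2/60407) = +1; sign now +1; continue with (5343/60407)
flip (5343/60407) -> (60407/5343): both odd, 5343 mod 4 = 3, 60407 mod 4 = 3, so the flip contributes -1; sign now -1
(60407/5343): 60407 mod 5343 = 1634, so (60407/5343) = (1634/5343)
factor out 2^1: 1634 = 2^1·817; with 5343 mod 8 = 7, (2/5343) = +1; sign now -1; continue with (817/5343)
flip (817/5343) -> (5343/817): both odd, 817 mod 4 = 1, 5343 mod 4 = 3, so the flip contributes +1; sign now -1
(5343/817): 5343 mod 817 = 441, so (5343/817) = (441/817)
flip (441/817) -> (817/441): both odd, 441 mod 4 = 1, 817 mod 4 = 1, so the flip contributes +1; sign now -1
(817/441): 817 mod 441 = 376, so (817/441) = (376/441)
factor out 2^3: 376 = 2^3·47; with 441 mod 8 = 1, (2/441) = +1; sign now -1; continue with (47/441)
flip (47/441) -> (441/47): both odd, 47 mod 4 = 3, 441 mod 4 = 1, so the flip contributes +1; sign now -1
(441/47): 441 mod 47 = 18, so (441/47) = (18/47)
factor out 2^1: 18 = 2^1·9; with 47 mod 8 = 7, (2/47) = +1; sign now -1; continue with (9/47)
flip (9/47) -> (47/9): both odd, 9 mod 4 = 1, 47 mod 4 = 3, so the flip contributes +1; sign now -1
(47/9): 47 mod 9 = 2, so (47/9) = (2/9)
factor out 2^1: 2 = 2^1·1; with 9 mod 8 = 1, (2/9) = +1; sign now -1; continue with (1/9)
reached (1/9) = 1, so the symbol is -1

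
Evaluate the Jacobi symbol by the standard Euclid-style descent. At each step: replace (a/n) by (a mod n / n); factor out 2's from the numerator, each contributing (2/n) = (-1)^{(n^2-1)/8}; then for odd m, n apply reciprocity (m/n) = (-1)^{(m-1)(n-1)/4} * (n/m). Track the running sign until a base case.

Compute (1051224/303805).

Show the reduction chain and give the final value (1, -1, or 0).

(1051224/303805): 1051224 mod 303805 = 139809, so (1051224/303805) = (139809/303805)
flip (139809/303805) -> (303805/139809): both odd, 139809 mod 4 = 1, 303805 mod 4 = 1, so the flip contributes +1; sign now +1
(303805/139809): 303805 mod 139809 = 24187, so (303805/139809) = (24187/139809)
flip (24187/139809) -> (139809/24187): both odd, 24187 mod 4 = 3, 139809 mod 4 = 1, so the flip contributes +1; sign now +1
(139809/24187): 139809 mod 24187 = 18874, so (139809/24187) = (18874/24187)
factor out 2^1: 18874 = 2^1·9437; with 24187 mod 8 = 3, (2/24187) = -1; sign now -1; continue with (9437/24187)
flip (9437/24187) -> (24187/9437): both odd, 9437 mod 4 = 1, 24187 mod 4 = 3, so the flip contributes +1; sign now -1
(24187/9437): 24187 mod 9437 = 5313, so (24187/9437) = (5313/9437)
flip (5313/9437) -> (9437/5313): both odd, 5313 mod 4 = 1, 9437 mod 4 = 1, so the flip contributes +1; sign now -1
(9437/5313): 9437 mod 5313 = 4124, so (9437/5313) = (4124/5313)
factor out 2^2: 4124 = 2^2·1031; with 5313 mod 8 = 1, (2/5313) = +1; sign now -1; continue with (1031/5313)
flip (1031/5313) -> (5313/1031): both odd, 1031 mod 4 = 3, 5313 mod 4 = 1, so the flip contributes +1; sign now -1
(5313/1031): 5313 mod 1031 = 158, so (5313/1031) = (158/1031)
factor out 2^1: 158 = 2^1·79; with 1031 mod 8 = 7, (2/1031) = +1; sign now -1; continue with (79/1031)
flip (79/1031) -> (1031/79): both odd, 79 mod 4 = 3, 1031 mod 4 = 3, so the flip contributes -1; sign now +1
(1031/79): 1031 mod 79 = 4, so (1031/79) = (4/79)
factor out 2^2: 4 = 2^2·1; with 79 mod 8 = 7, (2/79) = +1; sign now +1; continue with (1/79)
reached (1/79) = 1, so the symbol is +1

1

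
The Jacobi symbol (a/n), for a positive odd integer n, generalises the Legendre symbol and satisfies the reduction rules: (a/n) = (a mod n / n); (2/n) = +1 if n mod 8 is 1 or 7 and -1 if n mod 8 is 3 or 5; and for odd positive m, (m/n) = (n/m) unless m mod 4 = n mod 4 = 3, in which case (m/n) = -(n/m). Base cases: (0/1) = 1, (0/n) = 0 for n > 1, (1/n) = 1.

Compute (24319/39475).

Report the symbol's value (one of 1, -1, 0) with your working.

-1

reciprocity: (24319/39475) = -1·(39475/24319) since 24319 mod 4 = 3, 39475 mod 4 = 3; sign now -1
(39475/24319) = (15156/24319)   [reduce mod 24319]
15156 = 2^2·3789; (2/24319) = +1 since 24319 mod 8 = 7, so (15156/24319) = (+1)^2·(3789/24319); sign now -1
reciprocity: (3789/24319) = +1·(24319/3789) since 3789 mod 4 = 1, 24319 mod 4 = 3; sign now -1
(24319/3789) = (1585/3789)   [reduce mod 3789]
reciprocity: (1585/3789) = +1·(3789/1585) since 1585 mod 4 = 1, 3789 mod 4 = 1; sign now -1
(3789/1585) = (619/1585)   [reduce mod 1585]
reciprocity: (619/1585) = +1·(1585/619) since 619 mod 4 = 3, 1585 mod 4 = 1; sign now -1
(1585/619) = (347/619)   [reduce mod 619]
reciprocity: (347/619) = -1·(619/347) since 347 mod 4 = 3, 619 mod 4 = 3; sign now +1
(619/347) = (272/347)   [reduce mod 347]
272 = 2^4·17; (2/347) = -1 since 347 mod 8 = 3, so (272/347) = (-1)^4·(17/347); sign now +1
reciprocity: (17/347) = +1·(347/17) since 17 mod 4 = 1, 347 mod 4 = 3; sign now +1
(347/17) = (7/17)   [reduce mod 17]
reciprocity: (7/17) = +1·(17/7) since 7 mod 4 = 3, 17 mod 4 = 1; sign now +1
(17/7) = (3/7)   [reduce mod 7]
reciprocity: (3/7) = -1·(7/3) since 3 mod 4 = 3, 7 mod 4 = 3; sign now -1
(7/3) = (1/3)   [reduce mod 3]
(1/3) = 1; final value = sign = -1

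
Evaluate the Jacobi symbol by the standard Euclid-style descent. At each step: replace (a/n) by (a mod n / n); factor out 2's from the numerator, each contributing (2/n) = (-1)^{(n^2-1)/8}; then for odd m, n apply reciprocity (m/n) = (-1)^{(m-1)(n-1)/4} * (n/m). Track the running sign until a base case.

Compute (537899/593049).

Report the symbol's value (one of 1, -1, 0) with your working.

1

reciprocity: (537899/593049) = +1·(593049/537899) since 537899 mod 4 = 3, 593049 mod 4 = 1; sign now +1
(593049/537899) = (55150/537899)   [reduce mod 537899]
55150 = 2^1·27575; (2/537899) = -1 since 537899 mod 8 = 3, so (55150/537899) = (-1)^1·(27575/537899); sign now -1
reciprocity: (27575/537899) = -1·(537899/27575) since 27575 mod 4 = 3, 537899 mod 4 = 3; sign now +1
(537899/27575) = (13974/27575)   [reduce mod 27575]
13974 = 2^1·6987; (2/27575) = +1 since 27575 mod 8 = 7, so (13974/27575) = (+1)^1·(6987/27575); sign now +1
reciprocity: (6987/27575) = -1·(27575/6987) since 6987 mod 4 = 3, 27575 mod 4 = 3; sign now -1
(27575/6987) = (6614/6987)   [reduce mod 6987]
6614 = 2^1·3307; (2/6987) = -1 since 6987 mod 8 = 3, so (6614/6987) = (-1)^1·(3307/6987); sign now +1
reciprocity: (3307/6987) = -1·(6987/3307) since 3307 mod 4 = 3, 6987 mod 4 = 3; sign now -1
(6987/3307) = (373/3307)   [reduce mod 3307]
reciprocity: (373/3307) = +1·(3307/373) since 373 mod 4 = 1, 3307 mod 4 = 3; sign now -1
(3307/373) = (323/373)   [reduce mod 373]
reciprocity: (323/373) = +1·(373/323) since 323 mod 4 = 3, 373 mod 4 = 1; sign now -1
(373/323) = (50/323)   [reduce mod 323]
50 = 2^1·25; (2/323) = -1 since 323 mod 8 = 3, so (50/323) = (-1)^1·(25/323); sign now +1
reciprocity: (25/323) = +1·(323/25) since 25 mod 4 = 1, 323 mod 4 = 3; sign now +1
(323/25) = (23/25)   [reduce mod 25]
reciprocity: (23/25) = +1·(25/23) since 23 mod 4 = 3, 25 mod 4 = 1; sign now +1
(25/23) = (2/23)   [reduce mod 23]
2 = 2^1·1; (2/23) = +1 since 23 mod 8 = 7, so (2/23) = (+1)^1·(1/23); sign now +1
(1/23) = 1; final value = sign = +1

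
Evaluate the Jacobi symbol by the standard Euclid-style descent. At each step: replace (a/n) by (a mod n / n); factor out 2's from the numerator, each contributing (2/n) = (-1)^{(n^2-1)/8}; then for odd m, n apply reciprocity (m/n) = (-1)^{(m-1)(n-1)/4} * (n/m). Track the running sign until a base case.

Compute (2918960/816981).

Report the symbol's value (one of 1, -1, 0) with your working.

0

(2918960/816981): 2918960 mod 816981 = 468017, so (2918960/816981) = (468017/816981)
flip (468017/816981) -> (816981/468017): both odd, 468017 mod 4 = 1, 816981 mod 4 = 1, so the flip contributes +1; sign now +1
(816981/468017): 816981 mod 468017 = 348964, so (816981/468017) = (348964/468017)
factor out 2^2: 348964 = 2^2·87241; with 468017 mod 8 = 1, (2/468017) = +1; sign now +1; continue with (87241/468017)
flip (87241/468017) -> (468017/87241): both odd, 87241 mod 4 = 1, 468017 mod 4 = 1, so the flip contributes +1; sign now +1
(468017/87241): 468017 mod 87241 = 31812, so (468017/87241) = (31812/87241)
factor out 2^2: 31812 = 2^2·7953; with 87241 mod 8 = 1, (2/87241) = +1; sign now +1; continue with (7953/87241)
flip (7953/87241) -> (87241/7953): both odd, 7953 mod 4 = 1, 87241 mod 4 = 1, so the flip contributes +1; sign now +1
(87241/7953): 87241 mod 7953 = 7711, so (87241/7953) = (7711/7953)
flip (7711/7953) -> (7953/7711): both odd, 7711 mod 4 = 3, 7953 mod 4 = 1, so the flip contributes +1; sign now +1
(7953/7711): 7953 mod 7711 = 242, so (7953/7711) = (242/7711)
factor out 2^1: 242 = 2^1·121; with 7711 mod 8 = 7, (2/7711) = +1; sign now +1; continue with (121/7711)
flip (121/7711) -> (7711/121): both odd, 121 mod 4 = 1, 7711 mod 4 = 3, so the flip contributes +1; sign now +1
(7711/121): 7711 mod 121 = 88, so (7711/121) = (88/121)
factor out 2^3: 88 = 2^3·11; with 121 mod 8 = 1, (2/121) = +1; sign now +1; continue with (11/121)
flip (11/121) -> (121/11): both odd, 11 mod 4 = 3, 121 mod 4 = 1, so the flip contributes +1; sign now +1
(121/11): 121 mod 11 = 0, so (121/11) = (0/11)
reached (0/11); gcd(a, n) > 1, so (0/11) = 0 and the symbol is 0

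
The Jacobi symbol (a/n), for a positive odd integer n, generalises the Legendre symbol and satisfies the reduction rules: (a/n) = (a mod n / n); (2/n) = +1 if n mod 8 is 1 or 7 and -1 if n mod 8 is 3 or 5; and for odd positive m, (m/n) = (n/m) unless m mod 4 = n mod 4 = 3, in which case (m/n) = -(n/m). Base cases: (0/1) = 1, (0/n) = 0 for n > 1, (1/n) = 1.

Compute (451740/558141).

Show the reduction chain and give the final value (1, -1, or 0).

0

451740 = 2^2·112935; (2/558141) = -1 since 558141 mod 8 = 5, so (451740/558141) = (-1)^2·(112935/558141); sign now +1
reciprocity: (112935/558141) = +1·(558141/112935) since 112935 mod 4 = 3, 558141 mod 4 = 1; sign now +1
(558141/112935) = (106401/112935)   [reduce mod 112935]
reciprocity: (106401/112935) = +1·(112935/106401) since 106401 mod 4 = 1, 112935 mod 4 = 3; sign now +1
(112935/106401) = (6534/106401)   [reduce mod 106401]
6534 = 2^1·3267; (2/106401) = +1 since 106401 mod 8 = 1, so (6534/106401) = (+1)^1·(3267/106401); sign now +1
reciprocity: (3267/106401) = +1·(106401/3267) since 3267 mod 4 = 3, 106401 mod 4 = 1; sign now +1
(106401/3267) = (1857/3267)   [reduce mod 3267]
reciprocity: (1857/3267) = +1·(3267/1857) since 1857 mod 4 = 1, 3267 mod 4 = 3; sign now +1
(3267/1857) = (1410/1857)   [reduce mod 1857]
1410 = 2^1·705; (2/1857) = +1 since 1857 mod 8 = 1, so (1410/1857) = (+1)^1·(705/1857); sign now +1
reciprocity: (705/1857) = +1·(1857/705) since 705 mod 4 = 1, 1857 mod 4 = 1; sign now +1
(1857/705) = (447/705)   [reduce mod 705]
reciprocity: (447/705) = +1·(705/447) since 447 mod 4 = 3, 705 mod 4 = 1; sign now +1
(705/447) = (258/447)   [reduce mod 447]
258 = 2^1·129; (2/447) = +1 since 447 mod 8 = 7, so (258/447) = (+1)^1·(129/447); sign now +1
reciprocity: (129/447) = +1·(447/129) since 129 mod 4 = 1, 447 mod 4 = 3; sign now +1
(447/129) = (60/129)   [reduce mod 129]
60 = 2^2·15; (2/129) = +1 since 129 mod 8 = 1, so (60/129) = (+1)^2·(15/129); sign now +1
reciprocity: (15/129) = +1·(129/15) since 15 mod 4 = 3, 129 mod 4 = 1; sign now +1
(129/15) = (9/15)   [reduce mod 15]
reciprocity: (9/15) = +1·(15/9) since 9 mod 4 = 1, 15 mod 4 = 3; sign now +1
(15/9) = (6/9)   [reduce mod 9]
6 = 2^1·3; (2/9) = +1 since 9 mod 8 = 1, so (6/9) = (+1)^1·(3/9); sign now +1
reciprocity: (3/9) = +1·(9/3) since 3 mod 4 = 3, 9 mod 4 = 1; sign now +1
(9/3) = (0/3)   [reduce mod 3]
(0/3) = 0   [gcd(a, n) > 1]; final value = 0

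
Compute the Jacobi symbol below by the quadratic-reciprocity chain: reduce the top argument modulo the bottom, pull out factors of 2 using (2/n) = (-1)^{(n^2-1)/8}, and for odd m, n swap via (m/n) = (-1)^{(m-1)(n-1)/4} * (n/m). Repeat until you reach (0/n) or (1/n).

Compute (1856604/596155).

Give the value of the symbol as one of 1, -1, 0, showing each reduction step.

(1856604/596155) = (68139/596155)   [reduce mod 596155]
reciprocity: (68139/596155) = -1·(596155/68139) since 68139 mod 4 = 3, 596155 mod 4 = 3; sign now -1
(596155/68139) = (51043/68139)   [reduce mod 68139]
reciprocity: (51043/68139) = -1·(68139/51043) since 51043 mod 4 = 3, 68139 mod 4 = 3; sign now +1
(68139/51043) = (17096/51043)   [reduce mod 51043]
17096 = 2^3·2137; (2/51043) = -1 since 51043 mod 8 = 3, so (17096/51043) = (-1)^3·(2137/51043); sign now -1
reciprocity: (2137/51043) = +1·(51043/2137) since 2137 mod 4 = 1, 51043 mod 4 = 3; sign now -1
(51043/2137) = (1892/2137)   [reduce mod 2137]
1892 = 2^2·473; (2/2137) = +1 since 2137 mod 8 = 1, so (1892/2137) = (+1)^2·(473/2137); sign now -1
reciprocity: (473/2137) = +1·(2137/473) since 473 mod 4 = 1, 2137 mod 4 = 1; sign now -1
(2137/473) = (245/473)   [reduce mod 473]
reciprocity: (245/473) = +1·(473/245) since 245 mod 4 = 1, 473 mod 4 = 1; sign now -1
(473/245) = (228/245)   [reduce mod 245]
228 = 2^2·57; (2/245) = -1 since 245 mod 8 = 5, so (228/245) = (-1)^2·(57/245); sign now -1
reciprocity: (57/245) = +1·(245/57) since 57 mod 4 = 1, 245 mod 4 = 1; sign now -1
(245/57) = (17/57)   [reduce mod 57]
reciprocity: (17/57) = +1·(57/17) since 17 mod 4 = 1, 57 mod 4 = 1; sign now -1
(57/17) = (6/17)   [reduce mod 17]
6 = 2^1·3; (2/17) = +1 since 17 mod 8 = 1, so (6/17) = (+1)^1·(3/17); sign now -1
reciprocity: (3/17) = +1·(17/3) since 3 mod 4 = 3, 17 mod 4 = 1; sign now -1
(17/3) = (2/3)   [reduce mod 3]
2 = 2^1·1; (2/3) = -1 since 3 mod 8 = 3, so (2/3) = (-1)^1·(1/3); sign now +1
(1/3) = 1; final value = sign = +1

1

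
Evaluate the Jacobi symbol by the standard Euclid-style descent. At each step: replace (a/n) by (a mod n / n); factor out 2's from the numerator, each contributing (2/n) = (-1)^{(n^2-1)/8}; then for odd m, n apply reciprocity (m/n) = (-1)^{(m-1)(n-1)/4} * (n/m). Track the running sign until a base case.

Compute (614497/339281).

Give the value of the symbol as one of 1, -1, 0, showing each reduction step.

1

(614497/339281) = (275216/339281)   [reduce mod 339281]
275216 = 2^4·17201; (2/339281) = +1 since 339281 mod 8 = 1, so (275216/339281) = (+1)^4·(17201/339281); sign now +1
reciprocity: (17201/339281) = +1·(339281/17201) since 17201 mod 4 = 1, 339281 mod 4 = 1; sign now +1
(339281/17201) = (12462/17201)   [reduce mod 17201]
12462 = 2^1·6231; (2/17201) = +1 since 17201 mod 8 = 1, so (12462/17201) = (+1)^1·(6231/17201); sign now +1
reciprocity: (6231/17201) = +1·(17201/6231) since 6231 mod 4 = 3, 17201 mod 4 = 1; sign now +1
(17201/6231) = (4739/6231)   [reduce mod 6231]
reciprocity: (4739/6231) = -1·(6231/4739) since 4739 mod 4 = 3, 6231 mod 4 = 3; sign now -1
(6231/4739) = (1492/4739)   [reduce mod 4739]
1492 = 2^2·373; (2/4739) = -1 since 4739 mod 8 = 3, so (1492/4739) = (-1)^2·(373/4739); sign now -1
reciprocity: (373/4739) = +1·(4739/373) since 373 mod 4 = 1, 4739 mod 4 = 3; sign now -1
(4739/373) = (263/373)   [reduce mod 373]
reciprocity: (263/373) = +1·(373/263) since 263 mod 4 = 3, 373 mod 4 = 1; sign now -1
(373/263) = (110/263)   [reduce mod 263]
110 = 2^1·55; (2/263) = +1 since 263 mod 8 = 7, so (110/263) = (+1)^1·(55/263); sign now -1
reciprocity: (55/263) = -1·(263/55) since 55 mod 4 = 3, 263 mod 4 = 3; sign now +1
(263/55) = (43/55)   [reduce mod 55]
reciprocity: (43/55) = -1·(55/43) since 43 mod 4 = 3, 55 mod 4 = 3; sign now -1
(55/43) = (12/43)   [reduce mod 43]
12 = 2^2·3; (2/43) = -1 since 43 mod 8 = 3, so (12/43) = (-1)^2·(3/43); sign now -1
reciprocity: (3/43) = -1·(43/3) since 3 mod 4 = 3, 43 mod 4 = 3; sign now +1
(43/3) = (1/3)   [reduce mod 3]
(1/3) = 1; final value = sign = +1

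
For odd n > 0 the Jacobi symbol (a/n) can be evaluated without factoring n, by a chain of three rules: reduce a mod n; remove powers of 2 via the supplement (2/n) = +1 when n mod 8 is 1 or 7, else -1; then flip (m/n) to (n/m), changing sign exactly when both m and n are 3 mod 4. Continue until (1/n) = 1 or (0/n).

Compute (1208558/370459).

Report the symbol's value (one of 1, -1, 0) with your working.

(1208558/370459) = (97181/370459)   [reduce mod 370459]
reciprocity: (97181/370459) = +1·(370459/97181) since 97181 mod 4 = 1, 370459 mod 4 = 3; sign now +1
(370459/97181) = (78916/97181)   [reduce mod 97181]
78916 = 2^2·19729; (2/97181) = -1 since 97181 mod 8 = 5, so (78916/97181) = (-1)^2·(19729/97181); sign now +1
reciprocity: (19729/97181) = +1·(97181/19729) since 19729 mod 4 = 1, 97181 mod 4 = 1; sign now +1
(97181/19729) = (18265/19729)   [reduce mod 19729]
reciprocity: (18265/19729) = +1·(19729/18265) since 18265 mod 4 = 1, 19729 mod 4 = 1; sign now +1
(19729/18265) = (1464/18265)   [reduce mod 18265]
1464 = 2^3·183; (2/18265) = +1 since 18265 mod 8 = 1, so (1464/18265) = (+1)^3·(183/18265); sign now +1
reciprocity: (183/18265) = +1·(18265/183) since 183 mod 4 = 3, 18265 mod 4 = 1; sign now +1
(18265/183) = (148/183)   [reduce mod 183]
148 = 2^2·37; (2/183) = +1 since 183 mod 8 = 7, so (148/183) = (+1)^2·(37/183); sign now +1
reciprocity: (37/183) = +1·(183/37) since 37 mod 4 = 1, 183 mod 4 = 3; sign now +1
(183/37) = (35/37)   [reduce mod 37]
reciprocity: (35/37) = +1·(37/35) since 35 mod 4 = 3, 37 mod 4 = 1; sign now +1
(37/35) = (2/35)   [reduce mod 35]
2 = 2^1·1; (2/35) = -1 since 35 mod 8 = 3, so (2/35) = (-1)^1·(1/35); sign now -1
(1/35) = 1; final value = sign = -1

-1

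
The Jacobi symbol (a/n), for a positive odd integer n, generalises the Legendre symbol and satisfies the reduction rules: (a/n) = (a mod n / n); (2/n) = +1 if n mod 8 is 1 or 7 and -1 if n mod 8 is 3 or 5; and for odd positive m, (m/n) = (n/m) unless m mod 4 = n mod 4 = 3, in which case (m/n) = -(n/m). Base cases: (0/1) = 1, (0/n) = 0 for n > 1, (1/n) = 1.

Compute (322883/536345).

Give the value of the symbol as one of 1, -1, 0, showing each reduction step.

flip (322883/536345) -> (536345/322883): both odd, 322883 mod 4 = 3, 536345 mod 4 = 1, so the flip contributes +1; sign now +1
(536345/322883): 536345 mod 322883 = 213462, so (536345/322883) = (213462/322883)
factor out 2^1: 213462 = 2^1·106731; with 322883 mod 8 = 3, (2/322883) = -1; sign now -1; continue with (106731/322883)
flip (106731/322883) -> (322883/106731): both odd, 106731 mod 4 = 3, 322883 mod 4 = 3, so the flip contributes -1; sign now +1
(322883/106731): 322883 mod 106731 = 2690, so (322883/106731) = (2690/106731)
factor out 2^1: 2690 = 2^1·1345; with 106731 mod 8 = 3, (2/106731) = -1; sign now -1; continue with (1345/106731)
flip (1345/106731) -> (106731/1345): both odd, 1345 mod 4 = 1, 106731 mod 4 = 3, so the flip contributes +1; sign now -1
(106731/1345): 106731 mod 1345 = 476, so (106731/1345) = (476/1345)
factor out 2^2: 476 = 2^2·119; with 1345 mod 8 = 1, (2/1345) = +1; sign now -1; continue with (119/1345)
flip (119/1345) -> (1345/119): both odd, 119 mod 4 = 3, 1345 mod 4 = 1, so the flip contributes +1; sign now -1
(1345/119): 1345 mod 119 = 36, so (1345/119) = (36/119)
factor out 2^2: 36 = 2^2·9; with 119 mod 8 = 7, (2/119) = +1; sign now -1; continue with (9/119)
flip (9/119) -> (119/9): both odd, 9 mod 4 = 1, 119 mod 4 = 3, so the flip contributes +1; sign now -1
(119/9): 119 mod 9 = 2, so (119/9) = (2/9)
factor out 2^1: 2 = 2^1·1; with 9 mod 8 = 1, (2/9) = +1; sign now -1; continue with (1/9)
reached (1/9) = 1, so the symbol is -1

-1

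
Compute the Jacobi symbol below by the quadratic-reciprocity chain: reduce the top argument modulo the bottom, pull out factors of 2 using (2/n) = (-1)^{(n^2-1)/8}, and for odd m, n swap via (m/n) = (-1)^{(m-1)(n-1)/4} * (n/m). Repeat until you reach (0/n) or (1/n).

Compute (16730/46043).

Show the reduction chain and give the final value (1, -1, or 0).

factor out 2^1: 16730 = 2^1·8365; with 46043 mod 8 = 3, (2/46043) = -1; sign now -1; continue with (8365/46043)
flip (8365/46043) -> (46043/8365): both odd, 8365 mod 4 = 1, 46043 mod 4 = 3, so the flip contributes +1; sign now -1
(46043/8365): 46043 mod 8365 = 4218, so (46043/8365) = (4218/8365)
factor out 2^1: 4218 = 2^1·2109; with 8365 mod 8 = 5, (2/8365) = -1; sign now +1; continue with (2109/8365)
flip (2109/8365) -> (8365/2109): both odd, 2109 mod 4 = 1, 8365 mod 4 = 1, so the flip contributes +1; sign now +1
(8365/2109): 8365 mod 2109 = 2038, so (8365/2109) = (2038/2109)
factor out 2^1: 2038 = 2^1·1019; with 2109 mod 8 = 5, (2/2109) = -1; sign now -1; continue with (1019/2109)
flip (1019/2109) -> (2109/1019): both odd, 1019 mod 4 = 3, 2109 mod 4 = 1, so the flip contributes +1; sign now -1
(2109/1019): 2109 mod 1019 = 71, so (2109/1019) = (71/1019)
flip (71/1019) -> (1019/71): both odd, 71 mod 4 = 3, 1019 mod 4 = 3, so the flip contributes -1; sign now +1
(1019/71): 1019 mod 71 = 25, so (1019/71) = (25/71)
flip (25/71) -> (71/25): both odd, 25 mod 4 = 1, 71 mod 4 = 3, so the flip contributes +1; sign now +1
(71/25): 71 mod 25 = 21, so (71/25) = (21/25)
flip (21/25) -> (25/21): both odd, 21 mod 4 = 1, 25 mod 4 = 1, so the flip contributes +1; sign now +1
(25/21): 25 mod 21 = 4, so (25/21) = (4/21)
factor out 2^2: 4 = 2^2·1; with 21 mod 8 = 5, (2/21) = -1; sign now +1; continue with (1/21)
reached (1/21) = 1, so the symbol is +1

1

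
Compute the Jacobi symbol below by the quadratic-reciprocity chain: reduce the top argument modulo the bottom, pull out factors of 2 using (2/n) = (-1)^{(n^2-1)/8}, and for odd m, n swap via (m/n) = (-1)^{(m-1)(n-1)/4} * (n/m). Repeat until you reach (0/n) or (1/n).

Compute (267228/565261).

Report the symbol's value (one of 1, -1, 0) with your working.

1

267228 = 2^2·66807; (2/565261) = -1 since 565261 mod 8 = 5, so (267228/565261) = (-1)^2·(66807/565261); sign now +1
reciprocity: (66807/565261) = +1·(565261/66807) since 66807 mod 4 = 3, 565261 mod 4 = 1; sign now +1
(565261/66807) = (30805/66807)   [reduce mod 66807]
reciprocity: (30805/66807) = +1·(66807/30805) since 30805 mod 4 = 1, 66807 mod 4 = 3; sign now +1
(66807/30805) = (5197/30805)   [reduce mod 30805]
reciprocity: (5197/30805) = +1·(30805/5197) since 5197 mod 4 = 1, 30805 mod 4 = 1; sign now +1
(30805/5197) = (4820/5197)   [reduce mod 5197]
4820 = 2^2·1205; (2/5197) = -1 since 5197 mod 8 = 5, so (4820/5197) = (-1)^2·(1205/5197); sign now +1
reciprocity: (1205/5197) = +1·(5197/1205) since 1205 mod 4 = 1, 5197 mod 4 = 1; sign now +1
(5197/1205) = (377/1205)   [reduce mod 1205]
reciprocity: (377/1205) = +1·(1205/377) since 377 mod 4 = 1, 1205 mod 4 = 1; sign now +1
(1205/377) = (74/377)   [reduce mod 377]
74 = 2^1·37; (2/377) = +1 since 377 mod 8 = 1, so (74/377) = (+1)^1·(37/377); sign now +1
reciprocity: (37/377) = +1·(377/37) since 37 mod 4 = 1, 377 mod 4 = 1; sign now +1
(377/37) = (7/37)   [reduce mod 37]
reciprocity: (7/37) = +1·(37/7) since 7 mod 4 = 3, 37 mod 4 = 1; sign now +1
(37/7) = (2/7)   [reduce mod 7]
2 = 2^1·1; (2/7) = +1 since 7 mod 8 = 7, so (2/7) = (+1)^1·(1/7); sign now +1
(1/7) = 1; final value = sign = +1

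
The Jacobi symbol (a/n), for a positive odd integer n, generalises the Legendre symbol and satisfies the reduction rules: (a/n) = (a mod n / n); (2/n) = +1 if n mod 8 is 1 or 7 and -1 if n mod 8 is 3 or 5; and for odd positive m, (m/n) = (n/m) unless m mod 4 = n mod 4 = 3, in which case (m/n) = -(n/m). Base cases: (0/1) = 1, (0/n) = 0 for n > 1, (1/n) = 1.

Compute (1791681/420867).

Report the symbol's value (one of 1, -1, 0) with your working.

0

(1791681/420867) = (108213/420867)   [reduce mod 420867]
reciprocity: (108213/420867) = +1·(420867/108213) since 108213 mod 4 = 1, 420867 mod 4 = 3; sign now +1
(420867/108213) = (96228/108213)   [reduce mod 108213]
96228 = 2^2·24057; (2/108213) = -1 since 108213 mod 8 = 5, so (96228/108213) = (-1)^2·(24057/108213); sign now +1
reciprocity: (24057/108213) = +1·(108213/24057) since 24057 mod 4 = 1, 108213 mod 4 = 1; sign now +1
(108213/24057) = (11985/24057)   [reduce mod 24057]
reciprocity: (11985/24057) = +1·(24057/11985) since 11985 mod 4 = 1, 24057 mod 4 = 1; sign now +1
(24057/11985) = (87/11985)   [reduce mod 11985]
reciprocity: (87/11985) = +1·(11985/87) since 87 mod 4 = 3, 11985 mod 4 = 1; sign now +1
(11985/87) = (66/87)   [reduce mod 87]
66 = 2^1·33; (2/87) = +1 since 87 mod 8 = 7, so (66/87) = (+1)^1·(33/87); sign now +1
reciprocity: (33/87) = +1·(87/33) since 33 mod 4 = 1, 87 mod 4 = 3; sign now +1
(87/33) = (21/33)   [reduce mod 33]
reciprocity: (21/33) = +1·(33/21) since 21 mod 4 = 1, 33 mod 4 = 1; sign now +1
(33/21) = (12/21)   [reduce mod 21]
12 = 2^2·3; (2/21) = -1 since 21 mod 8 = 5, so (12/21) = (-1)^2·(3/21); sign now +1
reciprocity: (3/21) = +1·(21/3) since 3 mod 4 = 3, 21 mod 4 = 1; sign now +1
(21/3) = (0/3)   [reduce mod 3]
(0/3) = 0   [gcd(a, n) > 1]; final value = 0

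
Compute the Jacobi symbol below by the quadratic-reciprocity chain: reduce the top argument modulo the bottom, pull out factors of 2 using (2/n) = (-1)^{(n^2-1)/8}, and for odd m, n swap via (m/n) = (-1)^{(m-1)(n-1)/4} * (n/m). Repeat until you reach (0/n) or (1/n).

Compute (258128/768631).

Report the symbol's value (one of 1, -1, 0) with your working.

-1

factor out 2^4: 258128 = 2^4·16133; with 768631 mod 8 = 7, (2/768631) = +1; sign now +1; continue with (16133/768631)
flip (16133/768631) -> (768631/16133): both odd, 16133 mod 4 = 1, 768631 mod 4 = 3, so the flip contributes +1; sign now +1
(768631/16133): 768631 mod 16133 = 10380, so (768631/16133) = (10380/16133)
factor out 2^2: 10380 = 2^2·2595; with 16133 mod 8 = 5, (2/16133) = -1; sign now +1; continue with (2595/16133)
flip (2595/16133) -> (16133/2595): both odd, 2595 mod 4 = 3, 16133 mod 4 = 1, so the flip contributes +1; sign now +1
(16133/2595): 16133 mod 2595 = 563, so (16133/2595) = (563/2595)
flip (563/2595) -> (2595/563): both odd, 563 mod 4 = 3, 2595 mod 4 = 3, so the flip contributes -1; sign now -1
(2595/563): 2595 mod 563 = 343, so (2595/563) = (343/563)
flip (343/563) -> (563/343): both odd, 343 mod 4 = 3, 563 mod 4 = 3, so the flip contributes -1; sign now +1
(563/343): 563 mod 343 = 220, so (563/343) = (220/343)
factor out 2^2: 220 = 2^2·55; with 343 mod 8 = 7, (2/343) = +1; sign now +1; continue with (55/343)
flip (55/343) -> (343/55): both odd, 55 mod 4 = 3, 343 mod 4 = 3, so the flip contributes -1; sign now -1
(343/55): 343 mod 55 = 13, so (343/55) = (13/55)
flip (13/55) -> (55/13): both odd, 13 mod 4 = 1, 55 mod 4 = 3, so the flip contributes +1; sign now -1
(55/13): 55 mod 13 = 3, so (55/13) = (3/13)
flip (3/13) -> (13/3): both odd, 3 mod 4 = 3, 13 mod 4 = 1, so the flip contributes +1; sign now -1
(13/3): 13 mod 3 = 1, so (13/3) = (1/3)
reached (1/3) = 1, so the symbol is -1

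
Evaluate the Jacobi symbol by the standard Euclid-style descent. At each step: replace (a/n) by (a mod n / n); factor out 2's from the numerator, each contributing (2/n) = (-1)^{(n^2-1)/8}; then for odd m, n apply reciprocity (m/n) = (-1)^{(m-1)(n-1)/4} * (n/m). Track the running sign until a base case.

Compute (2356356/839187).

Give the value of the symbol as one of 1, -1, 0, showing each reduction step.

0

(2356356/839187): 2356356 mod 839187 = 677982, so (2356356/839187) = (677982/839187)
factor out 2^1: 677982 = 2^1·338991; with 839187 mod 8 = 3, (2/839187) = -1; sign now -1; continue with (338991/839187)
flip (338991/839187) -> (839187/338991): both odd, 338991 mod 4 = 3, 839187 mod 4 = 3, so the flip contributes -1; sign now +1
(839187/338991): 839187 mod 338991 = 161205, so (839187/338991) = (161205/338991)
flip (161205/338991) -> (338991/161205): both odd, 161205 mod 4 = 1, 338991 mod 4 = 3, so the flip contributes +1; sign now +1
(338991/161205): 338991 mod 161205 = 16581, so (338991/161205) = (16581/161205)
flip (16581/161205) -> (161205/16581): both odd, 16581 mod 4 = 1, 161205 mod 4 = 1, so the flip contributes +1; sign now +1
(161205/16581): 161205 mod 16581 = 11976, so (161205/16581) = (11976/16581)
factor out 2^3: 11976 = 2^3·1497; with 16581 mod 8 = 5, (2/16581) = -1; sign now -1; continue with (1497/16581)
flip (1497/16581) -> (16581/1497): both odd, 1497 mod 4 = 1, 16581 mod 4 = 1, so the flip contributes +1; sign now -1
(16581/1497): 16581 mod 1497 = 114, so (16581/1497) = (114/1497)
factor out 2^1: 114 = 2^1·57; with 1497 mod 8 = 1, (2/1497) = +1; sign now -1; continue with (57/1497)
flip (57/1497) -> (1497/57): both odd, 57 mod 4 = 1, 1497 mod 4 = 1, so the flip contributes +1; sign now -1
(1497/57): 1497 mod 57 = 15, so (1497/57) = (15/57)
flip (15/57) -> (57/15): both odd, 15 mod 4 = 3, 57 mod 4 = 1, so the flip contributes +1; sign now -1
(57/15): 57 mod 15 = 12, so (57/15) = (12/15)
factor out 2^2: 12 = 2^2·3; with 15 mod 8 = 7, (2/15) = +1; sign now -1; continue with (3/15)
flip (3/15) -> (15/3): both odd, 3 mod 4 = 3, 15 mod 4 = 3, so the flip contributes -1; sign now +1
(15/3): 15 mod 3 = 0, so (15/3) = (0/3)
reached (0/3); gcd(a, n) > 1, so (0/3) = 0 and the symbol is 0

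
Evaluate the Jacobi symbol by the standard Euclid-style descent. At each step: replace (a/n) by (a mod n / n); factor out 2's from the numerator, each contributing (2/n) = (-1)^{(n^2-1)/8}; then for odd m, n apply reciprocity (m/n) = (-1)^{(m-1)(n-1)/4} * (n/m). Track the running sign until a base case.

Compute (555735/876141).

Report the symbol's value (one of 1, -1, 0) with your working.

flip (555735/876141) -> (876141/555735): both odd, 555735 mod 4 = 3, 876141 mod 4 = 1, so the flip contributes +1; sign now +1
(876141/555735): 876141 mod 555735 = 320406, so (876141/555735) = (320406/555735)
factor out 2^1: 320406 = 2^1·160203; with 555735 mod 8 = 7, (2/555735) = +1; sign now +1; continue with (160203/555735)
flip (160203/555735) -> (555735/160203): both odd, 160203 mod 4 = 3, 555735 mod 4 = 3, so the flip contributes -1; sign now -1
(555735/160203): 555735 mod 160203 = 75126, so (555735/160203) = (75126/160203)
factor out 2^1: 75126 = 2^1·37563; with 160203 mod 8 = 3, (2/160203) = -1; sign now +1; continue with (37563/160203)
flip (37563/160203) -> (160203/37563): both odd, 37563 mod 4 = 3, 160203 mod 4 = 3, so the flip contributes -1; sign now -1
(160203/37563): 160203 mod 37563 = 9951, so (160203/37563) = (9951/37563)
flip (9951/37563) -> (37563/9951): both odd, 9951 mod 4 = 3, 37563 mod 4 = 3, so the flip contributes -1; sign now +1
(37563/9951): 37563 mod 9951 = 7710, so (37563/9951) = (7710/9951)
factor out 2^1: 7710 = 2^1·3855; with 9951 mod 8 = 7, (2/9951) = +1; sign now +1; continue with (3855/9951)
flip (3855/9951) -> (9951/3855): both odd, 3855 mod 4 = 3, 9951 mod 4 = 3, so the flip contributes -1; sign now -1
(9951/3855): 9951 mod 3855 = 2241, so (9951/3855) = (2241/3855)
flip (2241/3855) -> (3855/2241): both odd, 2241 mod 4 = 1, 3855 mod 4 = 3, so the flip contributes +1; sign now -1
(3855/2241): 3855 mod 2241 = 1614, so (3855/2241) = (1614/2241)
factor out 2^1: 1614 = 2^1·807; with 2241 mod 8 = 1, (2/2241) = +1; sign now -1; continue with (807/2241)
flip (807/2241) -> (2241/807): both odd, 807 mod 4 = 3, 2241 mod 4 = 1, so the flip contributes +1; sign now -1
(2241/807): 2241 mod 807 = 627, so (2241/807) = (627/807)
flip (627/807) -> (807/627): both odd, 627 mod 4 = 3, 807 mod 4 = 3, so the flip contributes -1; sign now +1
(807/627): 807 mod 627 = 180, so (807/627) = (180/627)
factor out 2^2: 180 = 2^2·45; with 627 mod 8 = 3, (2/627) = -1; sign now +1; continue with (45/627)
flip (45/627) -> (627/45): both odd, 45 mod 4 = 1, 627 mod 4 = 3, so the flip contributes +1; sign now +1
(627/45): 627 mod 45 = 42, so (627/45) = (42/45)
factor out 2^1: 42 = 2^1·21; with 45 mod 8 = 5, (2/45) = -1; sign now -1; continue with (21/45)
flip (21/45) -> (45/21): both odd, 21 mod 4 = 1, 45 mod 4 = 1, so the flip contributes +1; sign now -1
(45/21): 45 mod 21 = 3, so (45/21) = (3/21)
flip (3/21) -> (21/3): both odd, 3 mod 4 = 3, 21 mod 4 = 1, so the flip contributes +1; sign now -1
(21/3): 21 mod 3 = 0, so (21/3) = (0/3)
reached (0/3); gcd(a, n) > 1, so (0/3) = 0 and the symbol is 0

0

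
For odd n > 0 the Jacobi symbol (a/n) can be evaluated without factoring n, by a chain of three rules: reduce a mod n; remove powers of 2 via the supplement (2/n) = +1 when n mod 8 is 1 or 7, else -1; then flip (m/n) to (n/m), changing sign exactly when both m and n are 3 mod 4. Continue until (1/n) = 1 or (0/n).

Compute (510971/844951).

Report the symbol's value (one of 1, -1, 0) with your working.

reciprocity: (510971/844951) = -1·(844951/510971) since 510971 mod 4 = 3, 844951 mod 4 = 3; sign now -1
(844951/510971) = (333980/510971)   [reduce mod 510971]
333980 = 2^2·83495; (2/510971) = -1 since 510971 mod 8 = 3, so (333980/510971) = (-1)^2·(83495/510971); sign now -1
reciprocity: (83495/510971) = -1·(510971/83495) since 83495 mod 4 = 3, 510971 mod 4 = 3; sign now +1
(510971/83495) = (10001/83495)   [reduce mod 83495]
reciprocity: (10001/83495) = +1·(83495/10001) since 10001 mod 4 = 1, 83495 mod 4 = 3; sign now +1
(83495/10001) = (3487/10001)   [reduce mod 10001]
reciprocity: (3487/10001) = +1·(10001/3487) since 3487 mod 4 = 3, 10001 mod 4 = 1; sign now +1
(10001/3487) = (3027/3487)   [reduce mod 3487]
reciprocity: (3027/3487) = -1·(3487/3027) since 3027 mod 4 = 3, 3487 mod 4 = 3; sign now -1
(3487/3027) = (460/3027)   [reduce mod 3027]
460 = 2^2·115; (2/3027) = -1 since 3027 mod 8 = 3, so (460/3027) = (-1)^2·(115/3027); sign now -1
reciprocity: (115/3027) = -1·(3027/115) since 115 mod 4 = 3, 3027 mod 4 = 3; sign now +1
(3027/115) = (37/115)   [reduce mod 115]
reciprocity: (37/115) = +1·(115/37) since 37 mod 4 = 1, 115 mod 4 = 3; sign now +1
(115/37) = (4/37)   [reduce mod 37]
4 = 2^2·1; (2/37) = -1 since 37 mod 8 = 5, so (4/37) = (-1)^2·(1/37); sign now +1
(1/37) = 1; final value = sign = +1

1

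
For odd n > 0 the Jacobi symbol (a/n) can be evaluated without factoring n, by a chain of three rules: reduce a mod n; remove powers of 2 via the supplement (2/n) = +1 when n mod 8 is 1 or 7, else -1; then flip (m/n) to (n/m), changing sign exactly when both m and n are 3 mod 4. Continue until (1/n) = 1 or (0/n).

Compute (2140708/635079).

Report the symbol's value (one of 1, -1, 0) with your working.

-1

(2140708/635079): 2140708 mod 635079 = 235471, so (2140708/635079) = (235471/635079)
flip (235471/635079) -> (635079/235471): both odd, 235471 mod 4 = 3, 635079 mod 4 = 3, so the flip contributes -1; sign now -1
(635079/235471): 635079 mod 235471 = 164137, so (635079/235471) = (164137/235471)
flip (164137/235471) -> (235471/164137): both odd, 164137 mod 4 = 1, 235471 mod 4 = 3, so the flip contributes +1; sign now -1
(235471/164137): 235471 mod 164137 = 71334, so (235471/164137) = (71334/164137)
factor out 2^1: 71334 = 2^1·35667; with 164137 mod 8 = 1, (2/164137) = +1; sign now -1; continue with (35667/164137)
flip (35667/164137) -> (164137/35667): both odd, 35667 mod 4 = 3, 164137 mod 4 = 1, so the flip contributes +1; sign now -1
(164137/35667): 164137 mod 35667 = 21469, so (164137/35667) = (21469/35667)
flip (21469/35667) -> (35667/21469): both odd, 21469 mod 4 = 1, 35667 mod 4 = 3, so the flip contributes +1; sign now -1
(35667/21469): 35667 mod 21469 = 14198, so (35667/21469) = (14198/21469)
factor out 2^1: 14198 = 2^1·7099; with 21469 mod 8 = 5, (2/21469) = -1; sign now +1; continue with (7099/21469)
flip (7099/21469) -> (21469/7099): both odd, 7099 mod 4 = 3, 21469 mod 4 = 1, so the flip contributes +1; sign now +1
(21469/7099): 21469 mod 7099 = 172, so (21469/7099) = (172/7099)
factor out 2^2: 172 = 2^2·43; with 7099 mod 8 = 3, (2/7099) = -1; sign now +1; continue with (43/7099)
flip (43/7099) -> (7099/43): both odd, 43 mod 4 = 3, 7099 mod 4 = 3, so the flip contributes -1; sign now -1
(7099/43): 7099 mod 43 = 4, so (7099/43) = (4/43)
factor out 2^2: 4 = 2^2·1; with 43 mod 8 = 3, (2/43) = -1; sign now -1; continue with (1/43)
reached (1/43) = 1, so the symbol is -1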